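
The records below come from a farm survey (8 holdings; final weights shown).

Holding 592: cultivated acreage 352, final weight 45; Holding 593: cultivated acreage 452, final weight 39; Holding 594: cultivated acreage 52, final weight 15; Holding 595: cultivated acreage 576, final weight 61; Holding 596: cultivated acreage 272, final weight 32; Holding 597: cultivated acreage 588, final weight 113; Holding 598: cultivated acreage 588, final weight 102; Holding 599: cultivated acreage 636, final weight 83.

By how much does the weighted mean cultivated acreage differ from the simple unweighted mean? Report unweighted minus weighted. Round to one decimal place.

Unweighted sum = 352 + 452 + 52 + 576 + 272 + 588 + 588 + 636 = 3516
Unweighted mean = 3516 / 8 = 439.5
Weighted sum = 352×45 + 452×39 + 52×15 + 576×61 + 272×32 + 588×113 + 588×102 + 636×83
  = 15840 + 17628 + 780 + 35136 + 8704 + 66444 + 59976 + 52788 = 257296
Sum of weights = 490
Weighted mean = 257296 / 490 = 525.09388
Difference (unweighted minus weighted) = -85.593878

-85.6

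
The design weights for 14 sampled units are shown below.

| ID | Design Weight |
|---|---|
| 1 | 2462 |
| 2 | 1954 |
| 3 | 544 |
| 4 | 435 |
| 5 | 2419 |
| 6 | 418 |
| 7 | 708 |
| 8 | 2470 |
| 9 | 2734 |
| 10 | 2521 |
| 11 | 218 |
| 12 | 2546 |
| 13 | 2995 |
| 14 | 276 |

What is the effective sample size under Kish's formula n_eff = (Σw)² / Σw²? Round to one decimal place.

9.8

Σ wᵢ = 22700
Σ wᵢ² = 52399208
n_eff = 22700² / 52399208 = 515290000 / 52399208 = 9.8339273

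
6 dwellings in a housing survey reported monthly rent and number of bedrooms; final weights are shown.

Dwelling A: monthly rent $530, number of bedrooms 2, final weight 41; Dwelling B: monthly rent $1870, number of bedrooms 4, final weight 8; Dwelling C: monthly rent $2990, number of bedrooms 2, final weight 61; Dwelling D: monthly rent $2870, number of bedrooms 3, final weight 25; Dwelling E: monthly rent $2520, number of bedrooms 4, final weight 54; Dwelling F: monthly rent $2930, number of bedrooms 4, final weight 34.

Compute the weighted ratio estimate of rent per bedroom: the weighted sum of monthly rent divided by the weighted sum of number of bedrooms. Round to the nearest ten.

Σ wᵢ·y = 530×41 + 1870×8 + 2990×61 + 2870×25 + 2520×54 + 2930×34
  = 21730 + 14960 + 182390 + 71750 + 136080 + 99620 = 526530
Σ wᵢ·x = 2×41 + 4×8 + 2×61 + 3×25 + 4×54 + 4×34
  = 663
Ratio = 526530 / 663 = 794.1629

790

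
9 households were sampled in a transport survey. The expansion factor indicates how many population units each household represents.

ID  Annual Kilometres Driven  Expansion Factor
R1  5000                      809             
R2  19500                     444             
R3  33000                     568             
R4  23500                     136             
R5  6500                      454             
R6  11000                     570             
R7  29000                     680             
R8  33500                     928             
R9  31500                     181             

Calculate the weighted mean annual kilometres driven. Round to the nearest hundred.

Weighted sum = 5000×809 + 19500×444 + 33000×568 + 23500×136 + 6500×454 + 11000×570 + 29000×680 + 33500×928 + 31500×181
  = 4045000 + 8658000 + 18744000 + 3196000 + 2951000 + 6270000 + 19720000 + 31088000 + 5701500 = 100373500
Sum of weights = 809 + 444 + 568 + 136 + 454 + 570 + 680 + 928 + 181 = 4770
Weighted mean = 100373500 / 4770 = 21042.662

21000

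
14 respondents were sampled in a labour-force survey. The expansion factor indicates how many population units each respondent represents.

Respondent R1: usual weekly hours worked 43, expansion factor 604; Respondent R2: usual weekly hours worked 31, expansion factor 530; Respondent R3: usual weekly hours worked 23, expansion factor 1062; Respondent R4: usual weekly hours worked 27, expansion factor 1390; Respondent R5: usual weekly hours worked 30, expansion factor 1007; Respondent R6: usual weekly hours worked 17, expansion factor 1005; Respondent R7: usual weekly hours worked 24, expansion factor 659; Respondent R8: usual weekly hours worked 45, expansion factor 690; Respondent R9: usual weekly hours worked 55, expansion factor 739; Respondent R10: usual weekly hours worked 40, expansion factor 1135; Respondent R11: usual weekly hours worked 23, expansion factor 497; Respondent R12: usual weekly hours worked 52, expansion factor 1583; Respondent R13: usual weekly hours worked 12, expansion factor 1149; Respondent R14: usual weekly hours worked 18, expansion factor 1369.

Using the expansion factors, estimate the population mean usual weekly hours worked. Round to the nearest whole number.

Weighted sum = 416741
Sum of weights = 13419
Weighted mean = 416741 / 13419 = 31.05604

31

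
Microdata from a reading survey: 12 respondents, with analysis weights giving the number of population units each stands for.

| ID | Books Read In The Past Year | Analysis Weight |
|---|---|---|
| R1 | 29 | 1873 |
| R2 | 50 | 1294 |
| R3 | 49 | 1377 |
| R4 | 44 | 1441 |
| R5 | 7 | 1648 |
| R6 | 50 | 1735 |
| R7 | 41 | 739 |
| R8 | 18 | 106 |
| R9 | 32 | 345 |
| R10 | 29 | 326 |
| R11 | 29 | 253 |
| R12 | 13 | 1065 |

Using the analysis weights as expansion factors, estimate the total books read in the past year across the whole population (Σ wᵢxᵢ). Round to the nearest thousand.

422000

Weighted total = 422063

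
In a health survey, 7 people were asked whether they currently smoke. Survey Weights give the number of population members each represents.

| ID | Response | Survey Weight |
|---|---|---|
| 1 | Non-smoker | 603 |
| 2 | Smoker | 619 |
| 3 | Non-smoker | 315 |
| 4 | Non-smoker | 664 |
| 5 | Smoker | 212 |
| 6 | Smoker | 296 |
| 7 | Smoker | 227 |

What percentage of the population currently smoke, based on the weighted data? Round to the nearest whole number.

46

Sum of weights for 'Smoker' = 619 + 212 + 296 + 227 = 1354
Total weight = 603 + 619 + 315 + 664 + 212 + 296 + 227 = 2936
Weighted proportion = 1354 / 2936 = 0.46117166 → 46.117166%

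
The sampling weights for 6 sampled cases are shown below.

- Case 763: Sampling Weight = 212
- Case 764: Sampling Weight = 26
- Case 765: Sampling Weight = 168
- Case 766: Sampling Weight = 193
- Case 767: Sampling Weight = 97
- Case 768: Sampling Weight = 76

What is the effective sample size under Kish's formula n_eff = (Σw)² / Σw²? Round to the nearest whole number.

Σ wᵢ = 212 + 26 + 168 + 193 + 97 + 76 = 772
Σ wᵢ² = 44944 + 676 + 28224 + 37249 + 9409 + 5776 = 126278
n_eff = 772² / 126278 = 595984 / 126278 = 4.7196186

5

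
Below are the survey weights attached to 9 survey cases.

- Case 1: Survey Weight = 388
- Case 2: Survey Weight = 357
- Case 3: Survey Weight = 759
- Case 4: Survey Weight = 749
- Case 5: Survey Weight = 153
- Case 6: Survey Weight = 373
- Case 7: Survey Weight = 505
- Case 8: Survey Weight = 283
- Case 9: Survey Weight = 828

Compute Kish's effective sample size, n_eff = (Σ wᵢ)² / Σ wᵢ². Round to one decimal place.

7.4

Σ wᵢ = 4395
Σ wᵢ² = 150544 + 127449 + 576081 + 561001 + 23409 + 139129 + 255025 + 80089 + 685584 = 2598311
n_eff = 4395² / 2598311 = 19316025 / 2598311 = 7.4340697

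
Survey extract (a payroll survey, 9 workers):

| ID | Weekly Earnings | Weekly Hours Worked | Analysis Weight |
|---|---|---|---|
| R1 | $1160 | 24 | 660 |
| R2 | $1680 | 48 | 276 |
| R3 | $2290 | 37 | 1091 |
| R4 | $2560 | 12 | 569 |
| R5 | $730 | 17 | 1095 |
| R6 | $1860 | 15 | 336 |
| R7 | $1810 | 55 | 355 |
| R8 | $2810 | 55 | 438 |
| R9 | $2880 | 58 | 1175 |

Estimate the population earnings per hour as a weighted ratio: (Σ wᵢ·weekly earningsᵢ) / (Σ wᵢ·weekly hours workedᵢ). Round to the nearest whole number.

56

Σ wᵢ·y = 1160×660 + 1680×276 + 2290×1091 + 2560×569 + 730×1095 + 1860×336 + 1810×355 + 2810×438 + 2880×1175
  = 765600 + 463680 + 2498390 + 1456640 + 799350 + 624960 + 642550 + 1230780 + 3384000 = 11865950
Σ wᵢ·x = 24×660 + 48×276 + 37×1091 + 12×569 + 17×1095 + 15×336 + 55×355 + 55×438 + 58×1175
  = 15840 + 13248 + 40367 + 6828 + 18615 + 5040 + 19525 + 24090 + 68150 = 211703
Ratio = 11865950 / 211703 = 56.049985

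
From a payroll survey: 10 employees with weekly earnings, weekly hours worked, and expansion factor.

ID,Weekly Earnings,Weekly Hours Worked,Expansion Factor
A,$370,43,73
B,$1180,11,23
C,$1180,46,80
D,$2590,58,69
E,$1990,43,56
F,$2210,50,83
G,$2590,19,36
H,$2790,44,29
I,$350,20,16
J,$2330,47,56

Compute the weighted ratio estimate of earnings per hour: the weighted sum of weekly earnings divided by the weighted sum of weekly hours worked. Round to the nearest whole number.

Σ wᵢ·y = 370×73 + 1180×23 + 1180×80 + 2590×69 + 1990×56 + 2210×83 + 2590×36 + 2790×29 + 350×16 + 2330×56
  = 27010 + 27140 + 94400 + 178710 + 111440 + 183430 + 93240 + 80910 + 5600 + 130480 = 932360
Σ wᵢ·x = 22544
Ratio = 932360 / 22544 = 41.357346

41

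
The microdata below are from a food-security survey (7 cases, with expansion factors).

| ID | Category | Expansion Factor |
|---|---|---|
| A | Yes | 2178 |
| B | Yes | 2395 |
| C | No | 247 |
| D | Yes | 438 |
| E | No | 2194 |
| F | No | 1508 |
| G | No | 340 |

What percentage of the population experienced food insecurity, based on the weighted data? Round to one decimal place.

53.9

Sum of weights for 'Yes' = 2178 + 2395 + 438 = 5011
Total weight = 2178 + 2395 + 247 + 438 + 2194 + 1508 + 340 = 9300
Weighted proportion = 5011 / 9300 = 0.5388172 → 53.88172%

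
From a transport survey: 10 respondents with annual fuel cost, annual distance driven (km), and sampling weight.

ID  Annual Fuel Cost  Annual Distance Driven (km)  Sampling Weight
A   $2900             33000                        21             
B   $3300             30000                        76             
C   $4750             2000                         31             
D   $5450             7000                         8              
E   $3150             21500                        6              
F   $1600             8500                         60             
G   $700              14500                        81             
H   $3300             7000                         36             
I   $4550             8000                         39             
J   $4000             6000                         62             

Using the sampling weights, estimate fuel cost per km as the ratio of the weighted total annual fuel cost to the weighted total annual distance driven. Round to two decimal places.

0.21

Σ wᵢ·y = 1218400
Σ wᵢ·x = 33000×21 + 30000×76 + 2000×31 + 7000×8 + 21500×6 + 8500×60 + 14500×81 + 7000×36 + 8000×39 + 6000×62
  = 693000 + 2280000 + 62000 + 56000 + 129000 + 510000 + 1174500 + 252000 + 312000 + 372000 = 5840500
Ratio = 1218400 / 5840500 = 0.20861228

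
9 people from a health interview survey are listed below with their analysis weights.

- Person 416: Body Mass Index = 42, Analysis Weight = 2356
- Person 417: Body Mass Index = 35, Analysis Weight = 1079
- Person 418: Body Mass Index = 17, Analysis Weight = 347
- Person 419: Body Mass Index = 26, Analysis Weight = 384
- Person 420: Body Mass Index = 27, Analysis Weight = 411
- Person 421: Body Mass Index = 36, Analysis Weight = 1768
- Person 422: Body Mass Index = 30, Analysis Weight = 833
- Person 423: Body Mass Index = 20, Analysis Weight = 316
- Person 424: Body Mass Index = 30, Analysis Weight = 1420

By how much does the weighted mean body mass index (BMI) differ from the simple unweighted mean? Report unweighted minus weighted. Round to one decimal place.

Unweighted sum = 42 + 35 + 17 + 26 + 27 + 36 + 30 + 20 + 30 = 263
Unweighted mean = 263 / 9 = 29.222222
Weighted sum = 42×2356 + 35×1079 + 17×347 + 26×384 + 27×411 + 36×1768 + 30×833 + 20×316 + 30×1420
  = 98952 + 37765 + 5899 + 9984 + 11097 + 63648 + 24990 + 6320 + 42600 = 301255
Sum of weights = 2356 + 1079 + 347 + 384 + 411 + 1768 + 833 + 316 + 1420 = 8914
Weighted mean = 301255 / 8914 = 33.795715
Difference (unweighted minus weighted) = -4.5734924

-4.6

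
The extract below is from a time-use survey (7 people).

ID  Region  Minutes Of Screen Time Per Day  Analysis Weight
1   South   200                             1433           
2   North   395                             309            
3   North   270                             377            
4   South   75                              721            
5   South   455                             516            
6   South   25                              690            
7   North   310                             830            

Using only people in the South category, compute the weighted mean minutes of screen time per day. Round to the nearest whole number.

South rows: 1, 4, 5, 6
Weighted sum = 200×1433 + 75×721 + 455×516 + 25×690
  = 286600 + 54075 + 234780 + 17250 = 592705
Sum of weights = 1433 + 721 + 516 + 690 = 3360
Weighted mean = 592705 / 3360 = 176.4003

176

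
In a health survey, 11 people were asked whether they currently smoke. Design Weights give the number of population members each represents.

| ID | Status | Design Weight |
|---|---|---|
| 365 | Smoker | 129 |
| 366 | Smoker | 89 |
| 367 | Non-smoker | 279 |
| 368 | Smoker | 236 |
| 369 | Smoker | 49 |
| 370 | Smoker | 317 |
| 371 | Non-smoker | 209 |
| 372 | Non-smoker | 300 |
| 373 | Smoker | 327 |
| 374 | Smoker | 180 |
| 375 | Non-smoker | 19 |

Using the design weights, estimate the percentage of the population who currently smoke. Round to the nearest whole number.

62

Sum of weights for 'Smoker' = 129 + 89 + 236 + 49 + 317 + 327 + 180 = 1327
Total weight = 129 + 89 + 279 + 236 + 49 + 317 + 209 + 300 + 327 + 180 + 19 = 2134
Weighted proportion = 1327 / 2134 = 0.62183693 → 62.183693%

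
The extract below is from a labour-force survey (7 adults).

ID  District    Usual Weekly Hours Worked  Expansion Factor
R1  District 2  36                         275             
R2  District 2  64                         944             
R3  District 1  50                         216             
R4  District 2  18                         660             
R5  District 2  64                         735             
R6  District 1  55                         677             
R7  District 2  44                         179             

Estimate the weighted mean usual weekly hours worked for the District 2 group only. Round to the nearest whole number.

49

District 2 rows: R1, R2, R4, R5, R7
Weighted sum = 36×275 + 64×944 + 18×660 + 64×735 + 44×179
  = 9900 + 60416 + 11880 + 47040 + 7876 = 137112
Sum of weights = 275 + 944 + 660 + 735 + 179 = 2793
Weighted mean = 137112 / 2793 = 49.0913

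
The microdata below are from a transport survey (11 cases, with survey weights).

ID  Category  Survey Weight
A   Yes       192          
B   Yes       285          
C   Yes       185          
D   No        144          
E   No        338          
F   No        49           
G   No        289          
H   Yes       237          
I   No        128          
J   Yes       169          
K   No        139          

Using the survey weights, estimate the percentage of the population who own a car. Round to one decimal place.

49.6

Sum of weights for 'Yes' = 192 + 285 + 185 + 237 + 169 = 1068
Total weight = 192 + 285 + 185 + 144 + 338 + 49 + 289 + 237 + 128 + 169 + 139 = 2155
Weighted proportion = 1068 / 2155 = 0.49559165 → 49.559165%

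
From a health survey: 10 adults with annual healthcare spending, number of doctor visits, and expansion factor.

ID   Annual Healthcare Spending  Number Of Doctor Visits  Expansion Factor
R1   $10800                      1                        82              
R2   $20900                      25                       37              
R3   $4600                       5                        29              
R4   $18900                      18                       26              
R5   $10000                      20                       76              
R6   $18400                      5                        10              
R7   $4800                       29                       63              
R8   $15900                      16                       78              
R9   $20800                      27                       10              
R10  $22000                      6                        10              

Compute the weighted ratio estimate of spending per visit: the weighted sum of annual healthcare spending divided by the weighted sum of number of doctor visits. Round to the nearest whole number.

788

Σ wᵢ·y = 5198300
Σ wᵢ·x = 1×82 + 25×37 + 5×29 + 18×26 + 20×76 + 5×10 + 29×63 + 16×78 + 27×10 + 6×10
  = 82 + 925 + 145 + 468 + 1520 + 50 + 1827 + 1248 + 270 + 60 = 6595
Ratio = 5198300 / 6595 = 788.21835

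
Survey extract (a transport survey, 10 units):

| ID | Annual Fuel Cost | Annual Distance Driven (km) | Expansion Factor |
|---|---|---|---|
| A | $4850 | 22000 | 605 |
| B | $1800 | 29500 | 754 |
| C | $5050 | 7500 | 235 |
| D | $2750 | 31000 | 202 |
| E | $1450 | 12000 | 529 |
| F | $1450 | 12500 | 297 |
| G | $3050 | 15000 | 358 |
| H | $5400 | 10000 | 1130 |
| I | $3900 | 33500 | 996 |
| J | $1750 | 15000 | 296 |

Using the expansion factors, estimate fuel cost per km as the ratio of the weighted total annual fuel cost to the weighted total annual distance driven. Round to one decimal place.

0.2

Σ wᵢ·y = 4850×605 + 1800×754 + 5050×235 + 2750×202 + 1450×529 + 1450×297 + 3050×358 + 5400×1130 + 3900×996 + 1750×296
  = 2934250 + 1357200 + 1186750 + 555500 + 767050 + 430650 + 1091900 + 6102000 + 3884400 + 518000 = 18827700
Σ wᵢ·x = 22000×605 + 29500×754 + 7500×235 + 31000×202 + 12000×529 + 12500×297 + 15000×358 + 10000×1130 + 33500×996 + 15000×296
  = 13310000 + 22243000 + 1762500 + 6262000 + 6348000 + 3712500 + 5370000 + 11300000 + 33366000 + 4440000 = 108114000
Ratio = 18827700 / 108114000 = 0.17414673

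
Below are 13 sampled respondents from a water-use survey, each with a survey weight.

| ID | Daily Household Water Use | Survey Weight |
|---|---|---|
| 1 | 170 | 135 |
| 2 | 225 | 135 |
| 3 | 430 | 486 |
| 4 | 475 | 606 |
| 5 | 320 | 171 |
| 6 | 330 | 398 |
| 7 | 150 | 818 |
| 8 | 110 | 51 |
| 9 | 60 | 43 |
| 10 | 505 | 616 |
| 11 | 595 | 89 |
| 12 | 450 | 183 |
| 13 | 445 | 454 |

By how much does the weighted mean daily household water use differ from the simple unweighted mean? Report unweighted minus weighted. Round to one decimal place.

-34.1

Unweighted sum = 4265
Unweighted mean = 4265 / 13 = 328.07692
Weighted sum = 1515520
Sum of weights = 4185
Weighted mean = 1515520 / 4185 = 362.13142
Difference (unweighted minus weighted) = -34.054499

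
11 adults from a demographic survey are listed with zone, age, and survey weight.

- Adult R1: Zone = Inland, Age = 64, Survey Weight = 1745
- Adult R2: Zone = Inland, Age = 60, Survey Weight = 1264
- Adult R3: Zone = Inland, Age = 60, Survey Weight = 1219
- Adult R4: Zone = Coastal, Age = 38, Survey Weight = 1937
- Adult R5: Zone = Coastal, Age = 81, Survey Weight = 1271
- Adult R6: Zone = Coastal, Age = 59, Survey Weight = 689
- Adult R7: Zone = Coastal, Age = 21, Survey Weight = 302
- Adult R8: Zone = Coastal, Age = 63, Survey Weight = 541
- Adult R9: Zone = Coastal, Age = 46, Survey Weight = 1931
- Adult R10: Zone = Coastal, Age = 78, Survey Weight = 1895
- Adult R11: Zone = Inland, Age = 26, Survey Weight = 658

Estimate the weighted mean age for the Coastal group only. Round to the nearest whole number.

58

Coastal rows: R4, R5, R6, R7, R8, R9, R10
Weighted sum = 38×1937 + 81×1271 + 59×689 + 21×302 + 63×541 + 46×1931 + 78×1895
  = 73606 + 102951 + 40651 + 6342 + 34083 + 88826 + 147810 = 494269
Sum of weights = 8566
Weighted mean = 494269 / 8566 = 57.701261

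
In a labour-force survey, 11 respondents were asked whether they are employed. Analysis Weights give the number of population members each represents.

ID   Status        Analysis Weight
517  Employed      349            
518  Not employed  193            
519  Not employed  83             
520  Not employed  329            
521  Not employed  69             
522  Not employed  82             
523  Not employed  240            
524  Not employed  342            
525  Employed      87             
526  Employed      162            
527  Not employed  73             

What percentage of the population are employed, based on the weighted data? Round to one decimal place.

Sum of weights for 'Employed' = 349 + 87 + 162 = 598
Total weight = 349 + 193 + 83 + 329 + 69 + 82 + 240 + 342 + 87 + 162 + 73 = 2009
Weighted proportion = 598 / 2009 = 0.29766053 → 29.766053%

29.8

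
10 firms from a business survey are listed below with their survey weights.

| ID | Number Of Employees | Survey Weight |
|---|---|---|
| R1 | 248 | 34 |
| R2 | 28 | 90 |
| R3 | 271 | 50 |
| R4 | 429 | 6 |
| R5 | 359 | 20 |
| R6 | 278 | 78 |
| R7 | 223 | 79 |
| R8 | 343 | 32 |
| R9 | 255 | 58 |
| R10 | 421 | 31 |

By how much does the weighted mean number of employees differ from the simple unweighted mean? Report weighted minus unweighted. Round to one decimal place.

-50.4

Unweighted sum = 2855
Unweighted mean = 2855 / 10 = 285.5
Weighted sum = 248×34 + 28×90 + 271×50 + 429×6 + 359×20 + 278×78 + 223×79 + 343×32 + 255×58 + 421×31
  = 8432 + 2520 + 13550 + 2574 + 7180 + 21684 + 17617 + 10976 + 14790 + 13051 = 112374
Sum of weights = 478
Weighted mean = 112374 / 478 = 235.09205
Difference (weighted minus unweighted) = -50.40795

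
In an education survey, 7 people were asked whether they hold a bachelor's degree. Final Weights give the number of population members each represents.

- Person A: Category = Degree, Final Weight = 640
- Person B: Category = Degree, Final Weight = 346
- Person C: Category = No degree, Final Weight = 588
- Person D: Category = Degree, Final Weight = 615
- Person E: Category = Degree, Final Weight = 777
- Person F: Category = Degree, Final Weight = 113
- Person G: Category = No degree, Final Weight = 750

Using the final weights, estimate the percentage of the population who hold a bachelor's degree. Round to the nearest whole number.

65

Sum of weights for 'Degree' = 640 + 346 + 615 + 777 + 113 = 2491
Total weight = 640 + 346 + 588 + 615 + 777 + 113 + 750 = 3829
Weighted proportion = 2491 / 3829 = 0.6505615 → 65.05615%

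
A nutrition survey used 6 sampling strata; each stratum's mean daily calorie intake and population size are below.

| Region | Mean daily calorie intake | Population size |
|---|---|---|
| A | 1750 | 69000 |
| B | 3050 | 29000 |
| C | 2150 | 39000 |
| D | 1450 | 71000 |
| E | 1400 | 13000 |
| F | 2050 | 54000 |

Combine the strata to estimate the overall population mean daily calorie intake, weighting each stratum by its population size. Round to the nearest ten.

1910

Σ Nₕ·x̄ₕ = 1750×69000 + 3050×29000 + 2150×39000 + 1450×71000 + 1400×13000 + 2050×54000
  = 120750000 + 88450000 + 83850000 + 102950000 + 18200000 + 110700000 = 524900000
Σ Nₕ = 275000
Overall mean = 524900000 / 275000 = 1908.7273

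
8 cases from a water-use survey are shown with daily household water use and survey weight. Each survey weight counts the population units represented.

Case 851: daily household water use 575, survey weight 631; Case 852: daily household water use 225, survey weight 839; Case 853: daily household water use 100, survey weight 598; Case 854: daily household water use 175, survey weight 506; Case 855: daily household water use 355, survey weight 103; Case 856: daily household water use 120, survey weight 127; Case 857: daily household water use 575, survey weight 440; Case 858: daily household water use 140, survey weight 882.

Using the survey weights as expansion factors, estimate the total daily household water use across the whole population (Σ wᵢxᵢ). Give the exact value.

1128235

Weighted total = 575×631 + 225×839 + 100×598 + 175×506 + 355×103 + 120×127 + 575×440 + 140×882
  = 362825 + 188775 + 59800 + 88550 + 36565 + 15240 + 253000 + 123480 = 1128235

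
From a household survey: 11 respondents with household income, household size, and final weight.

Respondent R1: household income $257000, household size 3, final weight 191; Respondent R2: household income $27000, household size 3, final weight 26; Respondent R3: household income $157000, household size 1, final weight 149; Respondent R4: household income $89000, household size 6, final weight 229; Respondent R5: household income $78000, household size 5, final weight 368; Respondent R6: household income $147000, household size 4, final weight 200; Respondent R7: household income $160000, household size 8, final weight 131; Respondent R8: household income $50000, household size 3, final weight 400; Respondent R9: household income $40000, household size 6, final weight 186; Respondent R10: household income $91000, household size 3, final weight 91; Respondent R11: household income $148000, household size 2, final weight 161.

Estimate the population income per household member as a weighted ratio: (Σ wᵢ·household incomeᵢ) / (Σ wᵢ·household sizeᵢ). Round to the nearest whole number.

26465

Σ wᵢ·y = 257000×191 + 27000×26 + 157000×149 + 89000×229 + 78000×368 + 147000×200 + 160000×131 + 50000×400 + 40000×186 + 91000×91 + 148000×161
  = 49087000 + 702000 + 23393000 + 20381000 + 28704000 + 29400000 + 20960000 + 20000000 + 7440000 + 8281000 + 23828000 = 232176000
Σ wᵢ·x = 3×191 + 3×26 + 1×149 + 6×229 + 5×368 + 4×200 + 8×131 + 3×400 + 6×186 + 3×91 + 2×161
  = 8773
Ratio = 232176000 / 8773 = 26464.835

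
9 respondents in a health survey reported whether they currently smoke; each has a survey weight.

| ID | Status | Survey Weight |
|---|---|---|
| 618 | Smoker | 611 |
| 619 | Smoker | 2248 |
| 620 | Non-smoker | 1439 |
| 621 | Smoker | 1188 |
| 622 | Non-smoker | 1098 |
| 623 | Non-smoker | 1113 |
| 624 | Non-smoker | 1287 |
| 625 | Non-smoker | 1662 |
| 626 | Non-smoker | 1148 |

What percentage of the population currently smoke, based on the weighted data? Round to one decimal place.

34.3

Sum of weights for 'Smoker' = 611 + 2248 + 1188 = 4047
Total weight = 611 + 2248 + 1439 + 1188 + 1098 + 1113 + 1287 + 1662 + 1148 = 11794
Weighted proportion = 4047 / 11794 = 0.34314058 → 34.314058%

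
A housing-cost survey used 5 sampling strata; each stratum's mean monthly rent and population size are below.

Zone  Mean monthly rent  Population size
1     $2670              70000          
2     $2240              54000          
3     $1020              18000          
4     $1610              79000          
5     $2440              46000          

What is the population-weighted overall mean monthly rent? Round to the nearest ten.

2120

Σ Nₕ·x̄ₕ = 2670×70000 + 2240×54000 + 1020×18000 + 1610×79000 + 2440×46000
  = 565650000
Σ Nₕ = 267000
Overall mean = 565650000 / 267000 = 2118.5393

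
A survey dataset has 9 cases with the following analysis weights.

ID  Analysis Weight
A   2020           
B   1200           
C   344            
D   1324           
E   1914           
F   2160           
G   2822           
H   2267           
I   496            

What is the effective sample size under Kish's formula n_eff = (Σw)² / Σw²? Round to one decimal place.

Σ wᵢ = 2020 + 1200 + 344 + 1324 + 1914 + 2160 + 2822 + 2267 + 496 = 14547
Σ wᵢ² = 4080400 + 1440000 + 118336 + 1752976 + 3663396 + 4665600 + 7963684 + 5139289 + 246016 = 29069697
n_eff = 14547² / 29069697 = 211615209 / 29069697 = 7.2795808

7.3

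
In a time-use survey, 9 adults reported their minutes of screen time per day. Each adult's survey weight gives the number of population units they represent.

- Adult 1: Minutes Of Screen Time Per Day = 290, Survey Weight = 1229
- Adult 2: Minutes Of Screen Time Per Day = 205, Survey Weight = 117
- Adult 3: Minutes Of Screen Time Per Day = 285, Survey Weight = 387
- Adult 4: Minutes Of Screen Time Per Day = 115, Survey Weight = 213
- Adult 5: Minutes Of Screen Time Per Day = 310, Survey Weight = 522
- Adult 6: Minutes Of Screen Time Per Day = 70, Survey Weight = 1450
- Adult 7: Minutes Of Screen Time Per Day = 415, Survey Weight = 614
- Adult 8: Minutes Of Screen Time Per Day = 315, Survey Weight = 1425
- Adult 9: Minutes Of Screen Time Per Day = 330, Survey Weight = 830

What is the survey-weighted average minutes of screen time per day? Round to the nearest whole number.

259

Weighted sum = 1756090
Sum of weights = 6787
Weighted mean = 1756090 / 6787 = 258.74319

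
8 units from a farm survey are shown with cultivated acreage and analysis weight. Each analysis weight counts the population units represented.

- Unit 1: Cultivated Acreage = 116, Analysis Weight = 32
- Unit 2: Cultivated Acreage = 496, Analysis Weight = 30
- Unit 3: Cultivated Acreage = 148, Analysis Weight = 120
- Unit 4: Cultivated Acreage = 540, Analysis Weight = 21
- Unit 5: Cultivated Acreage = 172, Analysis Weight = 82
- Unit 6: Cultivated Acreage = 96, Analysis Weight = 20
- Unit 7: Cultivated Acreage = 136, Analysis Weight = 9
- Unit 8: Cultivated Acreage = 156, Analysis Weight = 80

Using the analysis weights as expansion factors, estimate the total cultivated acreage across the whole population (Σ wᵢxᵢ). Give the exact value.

77420

Weighted total = 116×32 + 496×30 + 148×120 + 540×21 + 172×82 + 96×20 + 136×9 + 156×80
  = 77420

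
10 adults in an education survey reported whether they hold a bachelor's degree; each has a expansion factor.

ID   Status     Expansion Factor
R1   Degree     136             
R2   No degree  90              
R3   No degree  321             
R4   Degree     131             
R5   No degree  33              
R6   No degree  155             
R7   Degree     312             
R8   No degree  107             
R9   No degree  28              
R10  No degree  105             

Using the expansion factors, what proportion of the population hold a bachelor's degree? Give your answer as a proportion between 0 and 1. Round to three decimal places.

0.408

Sum of weights for 'Degree' = 136 + 131 + 312 = 579
Total weight = 136 + 90 + 321 + 131 + 33 + 155 + 312 + 107 + 28 + 105 = 1418
Weighted proportion = 579 / 1418 = 0.40832158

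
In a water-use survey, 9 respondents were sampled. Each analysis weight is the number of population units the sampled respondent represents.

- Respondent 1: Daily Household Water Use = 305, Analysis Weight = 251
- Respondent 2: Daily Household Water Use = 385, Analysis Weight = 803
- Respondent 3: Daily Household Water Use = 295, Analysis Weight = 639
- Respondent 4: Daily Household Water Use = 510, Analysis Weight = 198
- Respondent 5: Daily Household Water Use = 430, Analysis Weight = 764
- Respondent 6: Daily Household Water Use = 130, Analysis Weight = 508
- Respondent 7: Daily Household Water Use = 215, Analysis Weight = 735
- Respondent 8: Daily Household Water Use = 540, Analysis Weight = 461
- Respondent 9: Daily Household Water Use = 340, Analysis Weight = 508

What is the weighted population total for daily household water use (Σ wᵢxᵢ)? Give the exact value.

1649440

Weighted total = 305×251 + 385×803 + 295×639 + 510×198 + 430×764 + 130×508 + 215×735 + 540×461 + 340×508
  = 76555 + 309155 + 188505 + 100980 + 328520 + 66040 + 158025 + 248940 + 172720 = 1649440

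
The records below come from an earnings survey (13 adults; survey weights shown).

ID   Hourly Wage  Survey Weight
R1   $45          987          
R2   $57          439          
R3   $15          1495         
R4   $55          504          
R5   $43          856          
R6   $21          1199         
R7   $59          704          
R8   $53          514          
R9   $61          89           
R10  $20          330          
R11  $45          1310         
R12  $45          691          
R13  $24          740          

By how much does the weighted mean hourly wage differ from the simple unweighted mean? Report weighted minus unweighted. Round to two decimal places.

-4.22

Unweighted sum = 543
Unweighted mean = 543 / 13 = 41.769231
Weighted sum = 370182
Sum of weights = 9858
Weighted mean = 370182 / 9858 = 37.55143
Difference (weighted minus unweighted) = -4.2178005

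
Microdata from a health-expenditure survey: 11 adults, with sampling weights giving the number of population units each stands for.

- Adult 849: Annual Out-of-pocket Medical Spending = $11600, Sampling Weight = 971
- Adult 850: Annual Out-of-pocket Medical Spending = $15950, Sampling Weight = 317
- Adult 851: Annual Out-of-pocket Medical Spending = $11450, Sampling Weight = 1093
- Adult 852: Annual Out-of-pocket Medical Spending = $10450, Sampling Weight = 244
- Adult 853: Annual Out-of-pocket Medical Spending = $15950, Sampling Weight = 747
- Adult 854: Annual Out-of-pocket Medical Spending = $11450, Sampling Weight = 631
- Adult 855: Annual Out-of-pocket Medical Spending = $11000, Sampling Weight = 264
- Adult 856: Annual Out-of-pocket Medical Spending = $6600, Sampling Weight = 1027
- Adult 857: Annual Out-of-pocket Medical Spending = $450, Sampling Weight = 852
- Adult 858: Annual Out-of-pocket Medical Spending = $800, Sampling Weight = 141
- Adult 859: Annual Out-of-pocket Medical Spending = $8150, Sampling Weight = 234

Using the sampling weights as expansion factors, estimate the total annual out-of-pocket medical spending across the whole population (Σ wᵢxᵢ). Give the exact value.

62609500

Weighted total = 11600×971 + 15950×317 + 11450×1093 + 10450×244 + 15950×747 + 11450×631 + 11000×264 + 6600×1027 + 450×852 + 800×141 + 8150×234
  = 11263600 + 5056150 + 12514850 + 2549800 + 11914650 + 7224950 + 2904000 + 6778200 + 383400 + 112800 + 1907100 = 62609500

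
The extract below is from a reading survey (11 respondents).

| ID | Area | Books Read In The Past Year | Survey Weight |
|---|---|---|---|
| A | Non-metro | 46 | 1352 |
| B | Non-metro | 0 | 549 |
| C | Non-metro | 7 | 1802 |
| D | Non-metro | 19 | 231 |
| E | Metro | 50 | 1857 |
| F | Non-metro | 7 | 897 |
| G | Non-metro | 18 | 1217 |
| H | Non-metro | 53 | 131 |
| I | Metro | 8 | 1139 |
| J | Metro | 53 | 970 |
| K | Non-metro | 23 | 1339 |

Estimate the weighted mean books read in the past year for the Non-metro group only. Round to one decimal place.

19.3

Non-metro rows: A, B, C, D, F, G, H, K
Weighted sum = 46×1352 + 0×549 + 7×1802 + 19×231 + 7×897 + 18×1217 + 53×131 + 23×1339
  = 62192 + 0 + 12614 + 4389 + 6279 + 21906 + 6943 + 30797 = 145120
Sum of weights = 1352 + 549 + 1802 + 231 + 897 + 1217 + 131 + 1339 = 7518
Weighted mean = 145120 / 7518 = 19.303006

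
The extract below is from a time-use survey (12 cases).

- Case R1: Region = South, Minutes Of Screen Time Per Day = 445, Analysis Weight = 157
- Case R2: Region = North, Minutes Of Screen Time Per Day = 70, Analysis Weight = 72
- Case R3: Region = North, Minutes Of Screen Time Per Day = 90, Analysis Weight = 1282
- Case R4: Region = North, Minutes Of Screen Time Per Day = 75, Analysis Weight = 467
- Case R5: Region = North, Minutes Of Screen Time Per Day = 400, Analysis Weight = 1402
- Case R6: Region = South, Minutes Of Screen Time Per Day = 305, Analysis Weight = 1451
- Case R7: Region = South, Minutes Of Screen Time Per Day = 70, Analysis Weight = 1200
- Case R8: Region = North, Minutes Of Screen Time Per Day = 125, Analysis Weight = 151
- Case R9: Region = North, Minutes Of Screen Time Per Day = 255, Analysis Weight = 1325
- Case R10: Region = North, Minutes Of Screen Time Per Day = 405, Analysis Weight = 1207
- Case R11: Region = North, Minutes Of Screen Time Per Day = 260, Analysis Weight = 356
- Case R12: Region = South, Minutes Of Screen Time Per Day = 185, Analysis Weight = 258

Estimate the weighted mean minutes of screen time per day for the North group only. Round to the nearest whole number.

North rows: R2, R3, R4, R5, R8, R9, R10, R11
Weighted sum = 70×72 + 90×1282 + 75×467 + 400×1402 + 125×151 + 255×1325 + 405×1207 + 260×356
  = 5040 + 115380 + 35025 + 560800 + 18875 + 337875 + 488835 + 92560 = 1654390
Sum of weights = 72 + 1282 + 467 + 1402 + 151 + 1325 + 1207 + 356 = 6262
Weighted mean = 1654390 / 6262 = 264.19515

264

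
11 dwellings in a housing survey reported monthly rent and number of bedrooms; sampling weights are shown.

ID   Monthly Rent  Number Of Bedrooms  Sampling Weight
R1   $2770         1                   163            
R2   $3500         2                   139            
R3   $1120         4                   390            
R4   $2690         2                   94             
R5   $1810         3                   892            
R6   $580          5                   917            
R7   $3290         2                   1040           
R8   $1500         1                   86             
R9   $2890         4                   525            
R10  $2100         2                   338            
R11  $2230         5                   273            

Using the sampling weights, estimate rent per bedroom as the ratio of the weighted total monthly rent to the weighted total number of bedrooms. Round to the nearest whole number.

Σ wᵢ·y = 2770×163 + 3500×139 + 1120×390 + 2690×94 + 1810×892 + 580×917 + 3290×1040 + 1500×86 + 2890×525 + 2100×338 + 2230×273
  = 10160490
Σ wᵢ·x = 1×163 + 2×139 + 4×390 + 2×94 + 3×892 + 5×917 + 2×1040 + 1×86 + 4×525 + 2×338 + 5×273
  = 163 + 278 + 1560 + 188 + 2676 + 4585 + 2080 + 86 + 2100 + 676 + 1365 = 15757
Ratio = 10160490 / 15757 = 644.82389

645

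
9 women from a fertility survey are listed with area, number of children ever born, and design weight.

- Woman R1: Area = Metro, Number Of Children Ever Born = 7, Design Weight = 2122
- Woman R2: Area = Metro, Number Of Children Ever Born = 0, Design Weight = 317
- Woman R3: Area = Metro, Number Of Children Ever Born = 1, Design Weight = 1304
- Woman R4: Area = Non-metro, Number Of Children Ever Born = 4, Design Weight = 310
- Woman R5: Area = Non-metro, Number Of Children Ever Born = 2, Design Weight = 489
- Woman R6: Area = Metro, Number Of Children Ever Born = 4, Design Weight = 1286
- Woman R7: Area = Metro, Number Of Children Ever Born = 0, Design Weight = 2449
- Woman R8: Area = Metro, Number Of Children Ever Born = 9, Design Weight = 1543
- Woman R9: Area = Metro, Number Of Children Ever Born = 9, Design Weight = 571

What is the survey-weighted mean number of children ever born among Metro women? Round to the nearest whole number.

Metro rows: R1, R2, R3, R6, R7, R8, R9
Weighted sum = 7×2122 + 0×317 + 1×1304 + 4×1286 + 0×2449 + 9×1543 + 9×571
  = 14854 + 0 + 1304 + 5144 + 0 + 13887 + 5139 = 40328
Sum of weights = 2122 + 317 + 1304 + 1286 + 2449 + 1543 + 571 = 9592
Weighted mean = 40328 / 9592 = 4.2043369

4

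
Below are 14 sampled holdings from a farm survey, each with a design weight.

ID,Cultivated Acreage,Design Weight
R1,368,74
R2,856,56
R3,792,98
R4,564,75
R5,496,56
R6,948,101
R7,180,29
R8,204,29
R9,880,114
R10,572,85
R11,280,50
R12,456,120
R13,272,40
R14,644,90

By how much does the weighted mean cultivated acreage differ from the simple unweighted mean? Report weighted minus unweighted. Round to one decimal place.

Unweighted sum = 7512
Unweighted mean = 7512 / 14 = 536.57143
Weighted sum = 616244
Sum of weights = 1017
Weighted mean = 616244 / 1017 = 605.94297
Difference (weighted minus unweighted) = 69.371541

69.4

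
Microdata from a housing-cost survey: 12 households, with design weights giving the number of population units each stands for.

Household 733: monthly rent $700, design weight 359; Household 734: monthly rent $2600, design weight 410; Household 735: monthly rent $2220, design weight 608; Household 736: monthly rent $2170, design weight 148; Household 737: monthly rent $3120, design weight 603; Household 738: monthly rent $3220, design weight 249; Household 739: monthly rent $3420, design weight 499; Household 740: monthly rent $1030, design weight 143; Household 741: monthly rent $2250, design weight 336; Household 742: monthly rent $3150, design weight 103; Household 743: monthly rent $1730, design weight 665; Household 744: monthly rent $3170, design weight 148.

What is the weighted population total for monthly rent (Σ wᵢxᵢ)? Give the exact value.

Weighted total = 700×359 + 2600×410 + 2220×608 + 2170×148 + 3120×603 + 3220×249 + 3420×499 + 1030×143 + 2250×336 + 3150×103 + 1730×665 + 3170×148
  = 251300 + 1066000 + 1349760 + 321160 + 1881360 + 801780 + 1706580 + 147290 + 756000 + 324450 + 1150450 + 469160 = 10225290

10225290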